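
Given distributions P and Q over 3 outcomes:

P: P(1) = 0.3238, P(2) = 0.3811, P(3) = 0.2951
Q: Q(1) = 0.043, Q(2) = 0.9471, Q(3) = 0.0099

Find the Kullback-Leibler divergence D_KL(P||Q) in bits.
1.8879 bits

D_KL(P||Q) = Σ P(x) log₂(P(x)/Q(x))

Computing term by term:
  P(1)·log₂(P(1)/Q(1)) = 0.3238·log₂(0.3238/0.043) = 0.94313
  P(2)·log₂(P(2)/Q(2)) = 0.3811·log₂(0.3811/0.9471) = -0.50052
  P(3)·log₂(P(3)/Q(3)) = 0.2951·log₂(0.2951/0.0099) = 1.44529

D_KL(P||Q) = 0.94313 - 0.50052 + 1.44529 = 1.88790 ≈ 1.8879 bits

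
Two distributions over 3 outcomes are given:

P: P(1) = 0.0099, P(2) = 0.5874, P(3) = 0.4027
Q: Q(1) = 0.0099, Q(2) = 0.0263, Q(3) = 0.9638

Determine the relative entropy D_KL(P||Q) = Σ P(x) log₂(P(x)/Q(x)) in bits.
2.1253 bits

D_KL(P||Q) = Σ P(x) log₂(P(x)/Q(x))

Computing term by term:
  P(1)·log₂(P(1)/Q(1)) = 0.0099·log₂(0.0099/0.0099) = 0.00000
  P(2)·log₂(P(2)/Q(2)) = 0.5874·log₂(0.5874/0.0263) = 2.63226
  P(3)·log₂(P(3)/Q(3)) = 0.4027·log₂(0.4027/0.9638) = -0.50701

D_KL(P||Q) = 0.00000 + 2.63226 - 0.50701 = 2.12525 ≈ 2.1253 bits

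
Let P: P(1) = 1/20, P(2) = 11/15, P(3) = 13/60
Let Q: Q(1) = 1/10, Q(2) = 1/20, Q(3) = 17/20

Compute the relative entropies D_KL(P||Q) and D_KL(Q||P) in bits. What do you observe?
D_KL(P||Q) = 2.3640 bits, D_KL(Q||P) = 1.5825 bits. The two directions give different values (D_KL(P||Q) exceeds D_KL(Q||P) by 0.7815 bits): KL divergence is asymmetric.

D_KL(P||Q) = Σ P(x) log₂(P(x)/Q(x))

Computing term by term:
  P(1)·log₂(P(1)/Q(1)) = (1/20)·log₂((1/20)/(1/10)) = -0.05000
  P(2)·log₂(P(2)/Q(2)) = (11/15)·log₂((11/15)/(1/20)) = 2.84128
  P(3)·log₂(P(3)/Q(3)) = (13/60)·log₂((13/60)/(17/20)) = -0.42726

D_KL(P||Q) = -0.05000 + 2.84128 - 0.42726 = 2.36402 ≈ 2.3640 bits

D_KL(Q||P) = Σ Q(x) log₂(Q(x)/P(x))

Computing term by term:
  Q(1)·log₂(Q(1)/P(1)) = (1/10)·log₂((1/10)/(1/20)) = 0.10000
  Q(2)·log₂(Q(2)/P(2)) = (1/20)·log₂((1/20)/(11/15)) = -0.19372
  Q(3)·log₂(Q(3)/P(3)) = (17/20)·log₂((17/20)/(13/60)) = 1.67619

D_KL(Q||P) = 0.10000 - 0.19372 + 1.67619 = 1.58247 ≈ 1.5825 bits

These are NOT equal (difference: 0.7815 bits). KL divergence is asymmetric: D_KL(P||Q) ≠ D_KL(Q||P) in general.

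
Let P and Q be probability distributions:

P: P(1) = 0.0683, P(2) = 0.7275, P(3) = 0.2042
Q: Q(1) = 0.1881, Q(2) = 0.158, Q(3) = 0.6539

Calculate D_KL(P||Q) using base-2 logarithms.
1.1600 bits

D_KL(P||Q) = Σ P(x) log₂(P(x)/Q(x))

Computing term by term:
  P(1)·log₂(P(1)/Q(1)) = 0.0683·log₂(0.0683/0.1881) = -0.09982
  P(2)·log₂(P(2)/Q(2)) = 0.7275·log₂(0.7275/0.158) = 1.60270
  P(3)·log₂(P(3)/Q(3)) = 0.2042·log₂(0.2042/0.6539) = -0.34287

D_KL(P||Q) = -0.09982 + 1.60270 - 0.34287 = 1.16001 ≈ 1.1600 bits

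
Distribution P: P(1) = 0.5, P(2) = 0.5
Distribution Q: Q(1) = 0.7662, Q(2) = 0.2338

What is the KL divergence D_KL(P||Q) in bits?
0.2404 bits

D_KL(P||Q) = Σ P(x) log₂(P(x)/Q(x))

Computing term by term:
  P(1)·log₂(P(1)/Q(1)) = 0.5·log₂(0.5/0.7662) = -0.30790
  P(2)·log₂(P(2)/Q(2)) = 0.5·log₂(0.5/0.2338) = 0.54833

D_KL(P||Q) = -0.30790 + 0.54833 = 0.24043 ≈ 0.2404 bits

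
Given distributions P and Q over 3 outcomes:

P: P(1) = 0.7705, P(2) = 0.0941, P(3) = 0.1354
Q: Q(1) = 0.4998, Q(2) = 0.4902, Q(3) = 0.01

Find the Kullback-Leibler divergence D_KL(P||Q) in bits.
0.7661 bits

D_KL(P||Q) = Σ P(x) log₂(P(x)/Q(x))

Computing term by term:
  P(1)·log₂(P(1)/Q(1)) = 0.7705·log₂(0.7705/0.4998) = 0.48113
  P(2)·log₂(P(2)/Q(2)) = 0.0941·log₂(0.0941/0.4902) = -0.22406
  P(3)·log₂(P(3)/Q(3)) = 0.1354·log₂(0.1354/0.01) = 0.50899

D_KL(P||Q) = 0.48113 - 0.22406 + 0.50899 = 0.76606 ≈ 0.7661 bits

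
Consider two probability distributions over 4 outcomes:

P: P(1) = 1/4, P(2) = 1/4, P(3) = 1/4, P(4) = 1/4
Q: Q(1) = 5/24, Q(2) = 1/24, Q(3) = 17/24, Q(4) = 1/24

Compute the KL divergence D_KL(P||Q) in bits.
0.9826 bits

D_KL(P||Q) = Σ P(x) log₂(P(x)/Q(x))

Computing term by term:
  P(1)·log₂(P(1)/Q(1)) = (1/4)·log₂((1/4)/(5/24)) = 0.06576
  P(2)·log₂(P(2)/Q(2)) = (1/4)·log₂((1/4)/(1/24)) = 0.64624
  P(3)·log₂(P(3)/Q(3)) = (1/4)·log₂((1/4)/(17/24)) = -0.37563
  P(4)·log₂(P(4)/Q(4)) = (1/4)·log₂((1/4)/(1/24)) = 0.64624

D_KL(P||Q) = 0.06576 + 0.64624 - 0.37563 + 0.64624 = 0.98261 ≈ 0.9826 bits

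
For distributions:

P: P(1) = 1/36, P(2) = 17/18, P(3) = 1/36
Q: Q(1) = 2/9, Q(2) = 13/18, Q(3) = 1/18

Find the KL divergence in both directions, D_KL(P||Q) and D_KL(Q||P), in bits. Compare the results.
D_KL(P||Q) = 0.2544 bits, D_KL(Q||P) = 0.4427 bits. D_KL(Q||P) is larger than D_KL(P||Q) by 0.1883 bits; the two directions differ.

D_KL(P||Q) = Σ P(x) log₂(P(x)/Q(x))

Computing term by term:
  P(1)·log₂(P(1)/Q(1)) = (1/36)·log₂((1/36)/(2/9)) = -0.08333
  P(2)·log₂(P(2)/Q(2)) = (17/18)·log₂((17/18)/(13/18)) = 0.36552
  P(3)·log₂(P(3)/Q(3)) = (1/36)·log₂((1/36)/(1/18)) = -0.02778

D_KL(P||Q) = -0.08333 + 0.36552 - 0.02778 = 0.25441 ≈ 0.2544 bits

D_KL(Q||P) = Σ Q(x) log₂(Q(x)/P(x))

Computing term by term:
  Q(1)·log₂(Q(1)/P(1)) = (2/9)·log₂((2/9)/(1/36)) = 0.66667
  Q(2)·log₂(Q(2)/P(2)) = (13/18)·log₂((13/18)/(17/18)) = -0.27952
  Q(3)·log₂(Q(3)/P(3)) = (1/18)·log₂((1/18)/(1/36)) = 0.05556

D_KL(Q||P) = 0.66667 - 0.27952 + 0.05556 = 0.44271 ≈ 0.4427 bits

These are NOT equal (difference: 0.1883 bits). KL divergence is asymmetric: D_KL(P||Q) ≠ D_KL(Q||P) in general.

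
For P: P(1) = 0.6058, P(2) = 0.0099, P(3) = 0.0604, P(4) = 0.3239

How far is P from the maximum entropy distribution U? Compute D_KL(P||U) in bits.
0.7247 bits

U(i) = 1/4 for all i

D_KL(P||U) = Σ P(x) log₂(P(x) / (1/4))
           = Σ P(x) log₂(P(x)) + log₂(4)
           = log₂(4) - H(P)

H(P) = -Σ P(x) log₂(P(x)):
  -P(1)·log₂(P(1)) = -(0.6058)·log₂(0.6058) = 0.43805
  -P(2)·log₂(P(2)) = -(0.0099)·log₂(0.0099) = 0.06592
  -P(3)·log₂(P(3)) = -(0.0604)·log₂(0.0604) = 0.24458
  -P(4)·log₂(P(4)) = -(0.3239)·log₂(0.3239) = 0.52678
H(P) = 0.43805 + 0.06592 + 0.24458 + 0.52678 = 1.27533 bits

log₂(4) = 2.00000 bits

D_KL(P||U) = 2.00000 - 1.27533 = 0.72467 ≈ 0.7247 bits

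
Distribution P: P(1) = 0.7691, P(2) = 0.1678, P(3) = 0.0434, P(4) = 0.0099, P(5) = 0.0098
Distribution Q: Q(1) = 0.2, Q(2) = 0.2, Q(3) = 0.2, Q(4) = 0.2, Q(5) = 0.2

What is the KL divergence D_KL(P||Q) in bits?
1.2708 bits

D_KL(P||Q) = Σ P(x) log₂(P(x)/Q(x))

Computing term by term:
  P(1)·log₂(P(1)/Q(1)) = 0.7691·log₂(0.7691/0.2) = 1.49449
  P(2)·log₂(P(2)/Q(2)) = 0.1678·log₂(0.1678/0.2) = -0.04250
  P(3)·log₂(P(3)/Q(3)) = 0.0434·log₂(0.0434/0.2) = -0.09566
  P(4)·log₂(P(4)/Q(4)) = 0.0099·log₂(0.0099/0.2) = -0.04293
  P(5)·log₂(P(5)/Q(5)) = 0.0098·log₂(0.0098/0.2) = -0.04264

D_KL(P||Q) = 1.49449 - 0.04250 - 0.09566 - 0.04293 - 0.04264 = 1.27076 ≈ 1.2708 bits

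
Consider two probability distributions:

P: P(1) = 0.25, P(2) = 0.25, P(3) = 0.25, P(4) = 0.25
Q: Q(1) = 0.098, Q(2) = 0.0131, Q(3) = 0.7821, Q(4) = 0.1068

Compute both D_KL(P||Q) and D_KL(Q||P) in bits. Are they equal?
D_KL(P||Q) = 1.2967 bits, D_KL(Q||P) = 0.9677 bits. No, they are not equal.

D_KL(P||Q) = Σ P(x) log₂(P(x)/Q(x))

Computing term by term:
  P(1)·log₂(P(1)/Q(1)) = 0.25·log₂(0.25/0.098) = 0.33777
  P(2)·log₂(P(2)/Q(2)) = 0.25·log₂(0.25/0.0131) = 1.06357
  P(3)·log₂(P(3)/Q(3)) = 0.25·log₂(0.25/0.7821) = -0.41136
  P(4)·log₂(P(4)/Q(4)) = 0.25·log₂(0.25/0.1068) = 0.30675

D_KL(P||Q) = 0.33777 + 1.06357 - 0.41136 + 0.30675 = 1.29673 ≈ 1.2967 bits

D_KL(Q||P) = Σ Q(x) log₂(Q(x)/P(x))

Computing term by term:
  Q(1)·log₂(Q(1)/P(1)) = 0.098·log₂(0.098/0.25) = -0.13241
  Q(2)·log₂(Q(2)/P(2)) = 0.0131·log₂(0.0131/0.25) = -0.05573
  Q(3)·log₂(Q(3)/P(3)) = 0.7821·log₂(0.7821/0.25) = 1.28689
  Q(4)·log₂(Q(4)/P(4)) = 0.1068·log₂(0.1068/0.25) = -0.13105

D_KL(Q||P) = -0.13241 - 0.05573 + 1.28689 - 0.13105 = 0.96770 ≈ 0.9677 bits

These are NOT equal (difference: 0.3290 bits). KL divergence is asymmetric: D_KL(P||Q) ≠ D_KL(Q||P) in general.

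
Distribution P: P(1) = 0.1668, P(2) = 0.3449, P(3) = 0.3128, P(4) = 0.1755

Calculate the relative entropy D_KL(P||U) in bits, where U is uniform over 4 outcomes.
0.0743 bits

U(i) = 1/4 for all i

D_KL(P||U) = Σ P(x) log₂(P(x) / (1/4))
           = Σ P(x) log₂(P(x)) + log₂(4)
           = log₂(4) - H(P)

H(P) = -Σ P(x) log₂(P(x)):
  -P(1)·log₂(P(1)) = -(0.1668)·log₂(0.1668) = 0.43098
  -P(2)·log₂(P(2)) = -(0.3449)·log₂(0.3449) = 0.52968
  -P(3)·log₂(P(3)) = -(0.3128)·log₂(0.3128) = 0.52447
  -P(4)·log₂(P(4)) = -(0.1755)·log₂(0.1755) = 0.44059
H(P) = 0.43098 + 0.52968 + 0.52447 + 0.44059 = 1.92572 bits

log₂(4) = 2.00000 bits

D_KL(P||U) = 2.00000 - 1.92572 = 0.07428 ≈ 0.0743 bits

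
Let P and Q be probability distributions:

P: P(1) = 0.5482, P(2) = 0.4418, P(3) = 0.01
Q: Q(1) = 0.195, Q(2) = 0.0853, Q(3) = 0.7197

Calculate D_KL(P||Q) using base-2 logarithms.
1.8041 bits

D_KL(P||Q) = Σ P(x) log₂(P(x)/Q(x))

Computing term by term:
  P(1)·log₂(P(1)/Q(1)) = 0.5482·log₂(0.5482/0.195) = 0.81749
  P(2)·log₂(P(2)/Q(2)) = 0.4418·log₂(0.4418/0.0853) = 1.04829
  P(3)·log₂(P(3)/Q(3)) = 0.01·log₂(0.01/0.7197) = -0.06169

D_KL(P||Q) = 0.81749 + 1.04829 - 0.06169 = 1.80409 ≈ 1.8041 bits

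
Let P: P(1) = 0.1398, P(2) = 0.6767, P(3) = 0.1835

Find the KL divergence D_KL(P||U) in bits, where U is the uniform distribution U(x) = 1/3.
0.3580 bits

U(i) = 1/3 for all i

D_KL(P||U) = Σ P(x) log₂(P(x) / (1/3))
           = Σ P(x) log₂(P(x)) + log₂(3)
           = log₂(3) - H(P)

H(P) = -Σ P(x) log₂(P(x)):
  -P(1)·log₂(P(1)) = -(0.1398)·log₂(0.1398) = 0.39683
  -P(2)·log₂(P(2)) = -(0.6767)·log₂(0.6767) = 0.38126
  -P(3)·log₂(P(3)) = -(0.1835)·log₂(0.1835) = 0.44887
H(P) = 0.39683 + 0.38126 + 0.44887 = 1.22696 bits

log₂(3) = 1.58496 bits

D_KL(P||U) = 1.58496 - 1.22696 = 0.35800 ≈ 0.3580 bits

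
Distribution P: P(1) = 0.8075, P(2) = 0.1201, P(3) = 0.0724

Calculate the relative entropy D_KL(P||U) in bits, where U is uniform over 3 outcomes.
0.6944 bits

U(i) = 1/3 for all i

D_KL(P||U) = Σ P(x) log₂(P(x) / (1/3))
           = Σ P(x) log₂(P(x)) + log₂(3)
           = log₂(3) - H(P)

H(P) = -Σ P(x) log₂(P(x)):
  -P(1)·log₂(P(1)) = -(0.8075)·log₂(0.8075) = 0.24909
  -P(2)·log₂(P(2)) = -(0.1201)·log₂(0.1201) = 0.36723
  -P(3)·log₂(P(3)) = -(0.0724)·log₂(0.0724) = 0.27424
H(P) = 0.24909 + 0.36723 + 0.27424 = 0.89056 bits

log₂(3) = 1.58496 bits

D_KL(P||U) = 1.58496 - 0.89056 = 0.69440 ≈ 0.6944 bits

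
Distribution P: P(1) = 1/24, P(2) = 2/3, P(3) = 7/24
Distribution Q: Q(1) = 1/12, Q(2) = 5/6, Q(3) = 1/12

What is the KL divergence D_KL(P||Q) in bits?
0.2709 bits

D_KL(P||Q) = Σ P(x) log₂(P(x)/Q(x))

Computing term by term:
  P(1)·log₂(P(1)/Q(1)) = (1/24)·log₂((1/24)/(1/12)) = -0.04167
  P(2)·log₂(P(2)/Q(2)) = (2/3)·log₂((2/3)/(5/6)) = -0.21462
  P(3)·log₂(P(3)/Q(3)) = (7/24)·log₂((7/24)/(1/12)) = 0.52715

D_KL(P||Q) = -0.04167 - 0.21462 + 0.52715 = 0.27086 ≈ 0.2709 bits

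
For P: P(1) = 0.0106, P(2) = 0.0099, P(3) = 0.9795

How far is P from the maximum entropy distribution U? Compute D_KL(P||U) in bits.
1.4202 bits

U(i) = 1/3 for all i

D_KL(P||U) = Σ P(x) log₂(P(x) / (1/3))
           = Σ P(x) log₂(P(x)) + log₂(3)
           = log₂(3) - H(P)

H(P) = -Σ P(x) log₂(P(x)):
  -P(1)·log₂(P(1)) = -(0.0106)·log₂(0.0106) = 0.06953
  -P(2)·log₂(P(2)) = -(0.0099)·log₂(0.0099) = 0.06592
  -P(3)·log₂(P(3)) = -(0.9795)·log₂(0.9795) = 0.02927
H(P) = 0.06953 + 0.06592 + 0.02927 = 0.16472 bits

log₂(3) = 1.58496 bits

D_KL(P||U) = 1.58496 - 0.16472 = 1.42024 ≈ 1.4202 bits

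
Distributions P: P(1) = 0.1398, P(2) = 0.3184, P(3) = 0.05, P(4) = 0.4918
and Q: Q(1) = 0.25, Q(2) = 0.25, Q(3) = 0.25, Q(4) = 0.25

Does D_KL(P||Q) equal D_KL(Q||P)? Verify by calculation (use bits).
D_KL(P||Q) = 0.3578 bits, D_KL(Q||P) = 0.4589 bits. No — D_KL(P||Q) ≠ D_KL(Q||P) for this pair.

D_KL(P||Q) = Σ P(x) log₂(P(x)/Q(x))

Computing term by term:
  P(1)·log₂(P(1)/Q(1)) = 0.1398·log₂(0.1398/0.25) = -0.11723
  P(2)·log₂(P(2)/Q(2)) = 0.3184·log₂(0.3184/0.25) = 0.11109
  P(3)·log₂(P(3)/Q(3)) = 0.05·log₂(0.05/0.25) = -0.11610
  P(4)·log₂(P(4)/Q(4)) = 0.4918·log₂(0.4918/0.25) = 0.48007

D_KL(P||Q) = -0.11723 + 0.11109 - 0.11610 + 0.48007 = 0.35783 ≈ 0.3578 bits

D_KL(Q||P) = Σ Q(x) log₂(Q(x)/P(x))

Computing term by term:
  Q(1)·log₂(Q(1)/P(1)) = 0.25·log₂(0.25/0.1398) = 0.20964
  Q(2)·log₂(Q(2)/P(2)) = 0.25·log₂(0.25/0.3184) = -0.08723
  Q(3)·log₂(Q(3)/P(3)) = 0.25·log₂(0.25/0.05) = 0.58048
  Q(4)·log₂(Q(4)/P(4)) = 0.25·log₂(0.25/0.4918) = -0.24404

D_KL(Q||P) = 0.20964 - 0.08723 + 0.58048 - 0.24404 = 0.45885 ≈ 0.4589 bits

These are NOT equal (difference: 0.1011 bits). KL divergence is asymmetric: D_KL(P||Q) ≠ D_KL(Q||P) in general.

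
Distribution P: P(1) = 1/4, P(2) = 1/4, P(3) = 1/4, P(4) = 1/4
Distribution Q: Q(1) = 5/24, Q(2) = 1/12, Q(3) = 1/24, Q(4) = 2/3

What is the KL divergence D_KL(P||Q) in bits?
0.7545 bits

D_KL(P||Q) = Σ P(x) log₂(P(x)/Q(x))

Computing term by term:
  P(1)·log₂(P(1)/Q(1)) = (1/4)·log₂((1/4)/(5/24)) = 0.06576
  P(2)·log₂(P(2)/Q(2)) = (1/4)·log₂((1/4)/(1/12)) = 0.39624
  P(3)·log₂(P(3)/Q(3)) = (1/4)·log₂((1/4)/(1/24)) = 0.64624
  P(4)·log₂(P(4)/Q(4)) = (1/4)·log₂((1/4)/(2/3)) = -0.35376

D_KL(P||Q) = 0.06576 + 0.39624 + 0.64624 - 0.35376 = 0.75448 ≈ 0.7545 bits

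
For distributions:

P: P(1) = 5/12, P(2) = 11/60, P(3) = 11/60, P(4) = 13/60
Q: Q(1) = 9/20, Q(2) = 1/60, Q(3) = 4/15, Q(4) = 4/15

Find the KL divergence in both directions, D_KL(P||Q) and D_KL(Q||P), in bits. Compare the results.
D_KL(P||Q) = 0.4240 bits, D_KL(Q||P) = 0.2163 bits. D_KL(P||Q) is larger than D_KL(Q||P) by 0.2077 bits; the two directions differ.

D_KL(P||Q) = Σ P(x) log₂(P(x)/Q(x))

Computing term by term:
  P(1)·log₂(P(1)/Q(1)) = (5/12)·log₂((5/12)/(9/20)) = -0.04626
  P(2)·log₂(P(2)/Q(2)) = (11/60)·log₂((11/60)/(1/60)) = 0.63423
  P(3)·log₂(P(3)/Q(3)) = (11/60)·log₂((11/60)/(4/15)) = -0.09910
  P(4)·log₂(P(4)/Q(4)) = (13/60)·log₂((13/60)/(4/15)) = -0.06490

D_KL(P||Q) = -0.04626 + 0.63423 - 0.09910 - 0.06490 = 0.42397 ≈ 0.4240 bits

D_KL(Q||P) = Σ Q(x) log₂(Q(x)/P(x))

Computing term by term:
  Q(1)·log₂(Q(1)/P(1)) = (9/20)·log₂((9/20)/(5/12)) = 0.04996
  Q(2)·log₂(Q(2)/P(2)) = (1/60)·log₂((1/60)/(11/60)) = -0.05766
  Q(3)·log₂(Q(3)/P(3)) = (4/15)·log₂((4/15)/(11/60)) = 0.14415
  Q(4)·log₂(Q(4)/P(4)) = (4/15)·log₂((4/15)/(13/60)) = 0.07988

D_KL(Q||P) = 0.04996 - 0.05766 + 0.14415 + 0.07988 = 0.21633 ≈ 0.2163 bits

These are NOT equal (difference: 0.2077 bits). KL divergence is asymmetric: D_KL(P||Q) ≠ D_KL(Q||P) in general.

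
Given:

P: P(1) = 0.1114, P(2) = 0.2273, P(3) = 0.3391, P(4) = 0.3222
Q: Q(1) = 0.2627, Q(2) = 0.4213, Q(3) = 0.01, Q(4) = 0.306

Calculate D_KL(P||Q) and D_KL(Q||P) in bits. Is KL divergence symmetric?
D_KL(P||Q) = 1.4076 bits, D_KL(Q||P) = 0.6266 bits. No, KL divergence is not symmetric.

D_KL(P||Q) = Σ P(x) log₂(P(x)/Q(x))

Computing term by term:
  P(1)·log₂(P(1)/Q(1)) = 0.1114·log₂(0.1114/0.2627) = -0.13788
  P(2)·log₂(P(2)/Q(2)) = 0.2273·log₂(0.2273/0.4213) = -0.20235
  P(3)·log₂(P(3)/Q(3)) = 0.3391·log₂(0.3391/0.01) = 1.72386
  P(4)·log₂(P(4)/Q(4)) = 0.3222·log₂(0.3222/0.306) = 0.02398

D_KL(P||Q) = -0.13788 - 0.20235 + 1.72386 + 0.02398 = 1.40761 ≈ 1.4076 bits

D_KL(Q||P) = Σ Q(x) log₂(Q(x)/P(x))

Computing term by term:
  Q(1)·log₂(Q(1)/P(1)) = 0.2627·log₂(0.2627/0.1114) = 0.32514
  Q(2)·log₂(Q(2)/P(2)) = 0.4213·log₂(0.4213/0.2273) = 0.37506
  Q(3)·log₂(Q(3)/P(3)) = 0.01·log₂(0.01/0.3391) = -0.05084
  Q(4)·log₂(Q(4)/P(4)) = 0.306·log₂(0.306/0.3222) = -0.02277

D_KL(Q||P) = 0.32514 + 0.37506 - 0.05084 - 0.02277 = 0.62659 ≈ 0.6266 bits

These are NOT equal (difference: 0.7810 bits). KL divergence is asymmetric: D_KL(P||Q) ≠ D_KL(Q||P) in general.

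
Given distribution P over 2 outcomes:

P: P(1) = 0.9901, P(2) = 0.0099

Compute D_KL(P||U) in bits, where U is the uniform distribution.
0.9199 bits

U(i) = 1/2 for all i

D_KL(P||U) = Σ P(x) log₂(P(x) / (1/2))
           = Σ P(x) log₂(P(x)) + log₂(2)
           = log₂(2) - H(P)

H(P) = -Σ P(x) log₂(P(x)):
  -P(1)·log₂(P(1)) = -(0.9901)·log₂(0.9901) = 0.01421
  -P(2)·log₂(P(2)) = -(0.0099)·log₂(0.0099) = 0.06592
H(P) = 0.01421 + 0.06592 = 0.08013 bits

log₂(2) = 1.00000 bits

D_KL(P||U) = 1.00000 - 0.08013 = 0.91987 ≈ 0.9199 bits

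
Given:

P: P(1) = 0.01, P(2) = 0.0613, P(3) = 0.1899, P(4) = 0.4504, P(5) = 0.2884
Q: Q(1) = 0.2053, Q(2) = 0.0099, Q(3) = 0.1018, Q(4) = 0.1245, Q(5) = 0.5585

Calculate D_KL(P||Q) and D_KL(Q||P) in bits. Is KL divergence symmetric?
D_KL(P||Q) = 0.8490 bits, D_KL(Q||P) = 1.0790 bits. No, KL divergence is not symmetric.

D_KL(P||Q) = Σ P(x) log₂(P(x)/Q(x))

Computing term by term:
  P(1)·log₂(P(1)/Q(1)) = 0.01·log₂(0.01/0.2053) = -0.04360
  P(2)·log₂(P(2)/Q(2)) = 0.0613·log₂(0.0613/0.0099) = 0.16124
  P(3)·log₂(P(3)/Q(3)) = 0.1899·log₂(0.1899/0.1018) = 0.17082
  P(4)·log₂(P(4)/Q(4)) = 0.4504·log₂(0.4504/0.1245) = 0.83552
  P(5)·log₂(P(5)/Q(5)) = 0.2884·log₂(0.2884/0.5585) = -0.27499

D_KL(P||Q) = -0.04360 + 0.16124 + 0.17082 + 0.83552 - 0.27499 = 0.84899 ≈ 0.8490 bits

D_KL(Q||P) = Σ Q(x) log₂(Q(x)/P(x))

Computing term by term:
  Q(1)·log₂(Q(1)/P(1)) = 0.2053·log₂(0.2053/0.01) = 0.89504
  Q(2)·log₂(Q(2)/P(2)) = 0.0099·log₂(0.0099/0.0613) = -0.02604
  Q(3)·log₂(Q(3)/P(3)) = 0.1018·log₂(0.1018/0.1899) = -0.09157
  Q(4)·log₂(Q(4)/P(4)) = 0.1245·log₂(0.1245/0.4504) = -0.23096
  Q(5)·log₂(Q(5)/P(5)) = 0.5585·log₂(0.5585/0.2884) = 0.53252

D_KL(Q||P) = 0.89504 - 0.02604 - 0.09157 - 0.23096 + 0.53252 = 1.07899 ≈ 1.0790 bits

These are NOT equal (difference: 0.2300 bits). KL divergence is asymmetric: D_KL(P||Q) ≠ D_KL(Q||P) in general.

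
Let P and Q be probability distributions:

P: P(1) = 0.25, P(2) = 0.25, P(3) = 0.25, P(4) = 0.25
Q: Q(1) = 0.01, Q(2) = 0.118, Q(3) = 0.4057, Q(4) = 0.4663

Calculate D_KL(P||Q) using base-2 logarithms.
1.0323 bits

D_KL(P||Q) = Σ P(x) log₂(P(x)/Q(x))

Computing term by term:
  P(1)·log₂(P(1)/Q(1)) = 0.25·log₂(0.25/0.01) = 1.16096
  P(2)·log₂(P(2)/Q(2)) = 0.25·log₂(0.25/0.118) = 0.27079
  P(3)·log₂(P(3)/Q(3)) = 0.25·log₂(0.25/0.4057) = -0.17462
  P(4)·log₂(P(4)/Q(4)) = 0.25·log₂(0.25/0.4663) = -0.22483

D_KL(P||Q) = 1.16096 + 0.27079 - 0.17462 - 0.22483 = 1.03230 ≈ 1.0323 bits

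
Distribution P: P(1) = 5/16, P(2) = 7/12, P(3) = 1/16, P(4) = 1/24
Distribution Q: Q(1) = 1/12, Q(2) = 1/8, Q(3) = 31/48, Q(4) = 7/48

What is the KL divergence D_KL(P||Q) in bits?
1.6064 bits

D_KL(P||Q) = Σ P(x) log₂(P(x)/Q(x))

Computing term by term:
  P(1)·log₂(P(1)/Q(1)) = (5/16)·log₂((5/16)/(1/12)) = 0.59590
  P(2)·log₂(P(2)/Q(2)) = (7/12)·log₂((7/12)/(1/8)) = 1.29640
  P(3)·log₂(P(3)/Q(3)) = (1/16)·log₂((1/16)/(31/48)) = -0.21058
  P(4)·log₂(P(4)/Q(4)) = (1/24)·log₂((1/24)/(7/48)) = -0.07531

D_KL(P||Q) = 0.59590 + 1.29640 - 0.21058 - 0.07531 = 1.60641 ≈ 1.6064 bits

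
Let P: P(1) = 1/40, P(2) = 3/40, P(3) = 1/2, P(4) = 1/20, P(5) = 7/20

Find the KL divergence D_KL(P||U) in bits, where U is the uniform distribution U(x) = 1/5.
0.6624 bits

U(i) = 1/5 for all i

D_KL(P||U) = Σ P(x) log₂(P(x) / (1/5))
           = Σ P(x) log₂(P(x)) + log₂(5)
           = log₂(5) - H(P)

H(P) = -Σ P(x) log₂(P(x)):
  -P(1)·log₂(P(1)) = -(1/40)·log₂(1/40) = 0.13305
  -P(2)·log₂(P(2)) = -(3/40)·log₂(3/40) = 0.28027
  -P(3)·log₂(P(3)) = -(1/2)·log₂(1/2) = 0.50000
  -P(4)·log₂(P(4)) = -(1/20)·log₂(1/20) = 0.21610
  -P(5)·log₂(P(5)) = -(7/20)·log₂(7/20) = 0.53010
H(P) = 0.13305 + 0.28027 + 0.50000 + 0.21610 + 0.53010 = 1.65952 bits

log₂(5) = 2.32193 bits

D_KL(P||U) = 2.32193 - 1.65952 = 0.66241 ≈ 0.6624 bits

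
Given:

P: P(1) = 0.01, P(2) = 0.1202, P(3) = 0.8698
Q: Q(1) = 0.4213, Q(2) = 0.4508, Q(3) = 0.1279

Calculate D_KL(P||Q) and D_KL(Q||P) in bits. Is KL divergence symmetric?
D_KL(P||Q) = 2.1224 bits, D_KL(Q||P) = 2.7796 bits. No, KL divergence is not symmetric.

D_KL(P||Q) = Σ P(x) log₂(P(x)/Q(x))

Computing term by term:
  P(1)·log₂(P(1)/Q(1)) = 0.01·log₂(0.01/0.4213) = -0.05397
  P(2)·log₂(P(2)/Q(2)) = 0.1202·log₂(0.1202/0.4508) = -0.22923
  P(3)·log₂(P(3)/Q(3)) = 0.8698·log₂(0.8698/0.1279) = 2.40558

D_KL(P||Q) = -0.05397 - 0.22923 + 2.40558 = 2.12238 ≈ 2.1224 bits

D_KL(Q||P) = Σ Q(x) log₂(Q(x)/P(x))

Computing term by term:
  Q(1)·log₂(Q(1)/P(1)) = 0.4213·log₂(0.4213/0.01) = 2.27366
  Q(2)·log₂(Q(2)/P(2)) = 0.4508·log₂(0.4508/0.1202) = 0.85970
  Q(3)·log₂(Q(3)/P(3)) = 0.1279·log₂(0.1279/0.8698) = -0.35373

D_KL(Q||P) = 2.27366 + 0.85970 - 0.35373 = 2.77963 ≈ 2.7796 bits

These are NOT equal (difference: 0.6572 bits). KL divergence is asymmetric: D_KL(P||Q) ≠ D_KL(Q||P) in general.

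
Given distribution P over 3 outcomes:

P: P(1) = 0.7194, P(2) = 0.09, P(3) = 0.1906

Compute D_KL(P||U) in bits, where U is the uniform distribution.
0.4747 bits

U(i) = 1/3 for all i

D_KL(P||U) = Σ P(x) log₂(P(x) / (1/3))
           = Σ P(x) log₂(P(x)) + log₂(3)
           = log₂(3) - H(P)

H(P) = -Σ P(x) log₂(P(x)):
  -P(1)·log₂(P(1)) = -(0.7194)·log₂(0.7194) = 0.34181
  -P(2)·log₂(P(2)) = -(0.09)·log₂(0.09) = 0.31265
  -P(3)·log₂(P(3)) = -(0.1906)·log₂(0.1906) = 0.45580
H(P) = 0.34181 + 0.31265 + 0.45580 = 1.11026 bits

log₂(3) = 1.58496 bits

D_KL(P||U) = 1.58496 - 1.11026 = 0.47470 ≈ 0.4747 bits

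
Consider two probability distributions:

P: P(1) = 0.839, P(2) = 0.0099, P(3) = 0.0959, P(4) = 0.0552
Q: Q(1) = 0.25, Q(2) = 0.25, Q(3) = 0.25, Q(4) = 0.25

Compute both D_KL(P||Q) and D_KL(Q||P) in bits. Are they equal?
D_KL(P||Q) = 1.1665 bits, D_KL(Q||P) = 1.6183 bits. No, they are not equal.

D_KL(P||Q) = Σ P(x) log₂(P(x)/Q(x))

Computing term by term:
  P(1)·log₂(P(1)/Q(1)) = 0.839·log₂(0.839/0.25) = 1.46552
  P(2)·log₂(P(2)/Q(2)) = 0.0099·log₂(0.0099/0.25) = -0.04612
  P(3)·log₂(P(3)/Q(3)) = 0.0959·log₂(0.0959/0.25) = -0.13257
  P(4)·log₂(P(4)/Q(4)) = 0.0552·log₂(0.0552/0.25) = -0.12029

D_KL(P||Q) = 1.46552 - 0.04612 - 0.13257 - 0.12029 = 1.16654 ≈ 1.1665 bits

D_KL(Q||P) = Σ Q(x) log₂(Q(x)/P(x))

Computing term by term:
  Q(1)·log₂(Q(1)/P(1)) = 0.25·log₂(0.25/0.839) = -0.43669
  Q(2)·log₂(Q(2)/P(2)) = 0.25·log₂(0.25/0.0099) = 1.16459
  Q(3)·log₂(Q(3)/P(3)) = 0.25·log₂(0.25/0.0959) = 0.34558
  Q(4)·log₂(Q(4)/P(4)) = 0.25·log₂(0.25/0.0552) = 0.54480

D_KL(Q||P) = -0.43669 + 1.16459 + 0.34558 + 0.54480 = 1.61828 ≈ 1.6183 bits

These are NOT equal (difference: 0.4518 bits). KL divergence is asymmetric: D_KL(P||Q) ≠ D_KL(Q||P) in general.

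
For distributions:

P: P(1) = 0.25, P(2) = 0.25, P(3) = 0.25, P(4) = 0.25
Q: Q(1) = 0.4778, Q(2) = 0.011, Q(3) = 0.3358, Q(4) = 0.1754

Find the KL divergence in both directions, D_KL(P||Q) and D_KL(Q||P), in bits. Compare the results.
D_KL(P||Q) = 0.9144 bits, D_KL(Q||P) = 0.4502 bits. D_KL(P||Q) is larger than D_KL(Q||P) by 0.4642 bits; the two directions differ.

D_KL(P||Q) = Σ P(x) log₂(P(x)/Q(x))

Computing term by term:
  P(1)·log₂(P(1)/Q(1)) = 0.25·log₂(0.25/0.4778) = -0.23362
  P(2)·log₂(P(2)/Q(2)) = 0.25·log₂(0.25/0.011) = 1.12659
  P(3)·log₂(P(3)/Q(3)) = 0.25·log₂(0.25/0.3358) = -0.10642
  P(4)·log₂(P(4)/Q(4)) = 0.25·log₂(0.25/0.1754) = 0.12782

D_KL(P||Q) = -0.23362 + 1.12659 - 0.10642 + 0.12782 = 0.91437 ≈ 0.9144 bits

D_KL(Q||P) = Σ Q(x) log₂(Q(x)/P(x))

Computing term by term:
  Q(1)·log₂(Q(1)/P(1)) = 0.4778·log₂(0.4778/0.25) = 0.44649
  Q(2)·log₂(Q(2)/P(2)) = 0.011·log₂(0.011/0.25) = -0.04957
  Q(3)·log₂(Q(3)/P(3)) = 0.3358·log₂(0.3358/0.25) = 0.14294
  Q(4)·log₂(Q(4)/P(4)) = 0.1754·log₂(0.1754/0.25) = -0.08968

D_KL(Q||P) = 0.44649 - 0.04957 + 0.14294 - 0.08968 = 0.45018 ≈ 0.4502 bits

These are NOT equal (difference: 0.4642 bits). KL divergence is asymmetric: D_KL(P||Q) ≠ D_KL(Q||P) in general.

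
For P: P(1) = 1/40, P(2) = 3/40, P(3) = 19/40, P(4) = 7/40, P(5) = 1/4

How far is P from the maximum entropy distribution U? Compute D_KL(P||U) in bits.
0.4584 bits

U(i) = 1/5 for all i

D_KL(P||U) = Σ P(x) log₂(P(x) / (1/5))
           = Σ P(x) log₂(P(x)) + log₂(5)
           = log₂(5) - H(P)

H(P) = -Σ P(x) log₂(P(x)):
  -P(1)·log₂(P(1)) = -(1/40)·log₂(1/40) = 0.13305
  -P(2)·log₂(P(2)) = -(3/40)·log₂(3/40) = 0.28027
  -P(3)·log₂(P(3)) = -(19/40)·log₂(19/40) = 0.51015
  -P(4)·log₂(P(4)) = -(7/40)·log₂(7/40) = 0.44005
  -P(5)·log₂(P(5)) = -(1/4)·log₂(1/4) = 0.50000
H(P) = 0.13305 + 0.28027 + 0.51015 + 0.44005 + 0.50000 = 1.86352 bits

log₂(5) = 2.32193 bits

D_KL(P||U) = 2.32193 - 1.86352 = 0.45841 ≈ 0.4584 bits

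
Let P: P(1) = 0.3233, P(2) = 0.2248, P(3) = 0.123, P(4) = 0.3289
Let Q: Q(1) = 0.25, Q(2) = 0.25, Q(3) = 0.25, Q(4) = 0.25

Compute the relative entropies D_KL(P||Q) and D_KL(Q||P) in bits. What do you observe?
D_KL(P||Q) = 0.0898 bits, D_KL(Q||P) = 0.1025 bits. The two directions give different values (D_KL(Q||P) exceeds D_KL(P||Q) by 0.0127 bits): KL divergence is asymmetric.

D_KL(P||Q) = Σ P(x) log₂(P(x)/Q(x))

Computing term by term:
  P(1)·log₂(P(1)/Q(1)) = 0.3233·log₂(0.3233/0.25) = 0.11993
  P(2)·log₂(P(2)/Q(2)) = 0.2248·log₂(0.2248/0.25) = -0.03446
  P(3)·log₂(P(3)/Q(3)) = 0.123·log₂(0.123/0.25) = -0.12586
  P(4)·log₂(P(4)/Q(4)) = 0.3289·log₂(0.3289/0.25) = 0.13015

D_KL(P||Q) = 0.11993 - 0.03446 - 0.12586 + 0.13015 = 0.08976 ≈ 0.0898 bits

D_KL(Q||P) = Σ Q(x) log₂(Q(x)/P(x))

Computing term by term:
  Q(1)·log₂(Q(1)/P(1)) = 0.25·log₂(0.25/0.3233) = -0.09274
  Q(2)·log₂(Q(2)/P(2)) = 0.25·log₂(0.25/0.2248) = 0.03832
  Q(3)·log₂(Q(3)/P(3)) = 0.25·log₂(0.25/0.123) = 0.25582
  Q(4)·log₂(Q(4)/P(4)) = 0.25·log₂(0.25/0.3289) = -0.09893

D_KL(Q||P) = -0.09274 + 0.03832 + 0.25582 - 0.09893 = 0.10247 ≈ 0.1025 bits

These are NOT equal (difference: 0.0127 bits). KL divergence is asymmetric: D_KL(P||Q) ≠ D_KL(Q||P) in general.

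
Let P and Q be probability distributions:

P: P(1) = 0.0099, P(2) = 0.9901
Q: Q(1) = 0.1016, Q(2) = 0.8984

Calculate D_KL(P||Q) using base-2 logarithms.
0.1056 bits

D_KL(P||Q) = Σ P(x) log₂(P(x)/Q(x))

Computing term by term:
  P(1)·log₂(P(1)/Q(1)) = 0.0099·log₂(0.0099/0.1016) = -0.03326
  P(2)·log₂(P(2)/Q(2)) = 0.9901·log₂(0.9901/0.8984) = 0.13883

D_KL(P||Q) = -0.03326 + 0.13883 = 0.10557 ≈ 0.1056 bits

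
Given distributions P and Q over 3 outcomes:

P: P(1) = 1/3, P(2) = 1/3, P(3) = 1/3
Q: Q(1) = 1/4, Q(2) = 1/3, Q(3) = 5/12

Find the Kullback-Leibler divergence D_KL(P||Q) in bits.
0.0310 bits

D_KL(P||Q) = Σ P(x) log₂(P(x)/Q(x))

Computing term by term:
  P(1)·log₂(P(1)/Q(1)) = (1/3)·log₂((1/3)/(1/4)) = 0.13835
  P(2)·log₂(P(2)/Q(2)) = (1/3)·log₂((1/3)/(1/3)) = 0.00000
  P(3)·log₂(P(3)/Q(3)) = (1/3)·log₂((1/3)/(5/12)) = -0.10731

D_KL(P||Q) = 0.13835 + 0.00000 - 0.10731 = 0.03104 ≈ 0.0310 bits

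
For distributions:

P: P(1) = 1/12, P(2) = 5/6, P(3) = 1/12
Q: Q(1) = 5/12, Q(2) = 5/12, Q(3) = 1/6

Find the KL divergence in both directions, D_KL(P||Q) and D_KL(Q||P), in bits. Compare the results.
D_KL(P||Q) = 0.5565 bits, D_KL(Q||P) = 0.7175 bits. D_KL(Q||P) is larger than D_KL(P||Q) by 0.1610 bits; the two directions differ.

D_KL(P||Q) = Σ P(x) log₂(P(x)/Q(x))

Computing term by term:
  P(1)·log₂(P(1)/Q(1)) = (1/12)·log₂((1/12)/(5/12)) = -0.19349
  P(2)·log₂(P(2)/Q(2)) = (5/6)·log₂((5/6)/(5/12)) = 0.83333
  P(3)·log₂(P(3)/Q(3)) = (1/12)·log₂((1/12)/(1/6)) = -0.08333

D_KL(P||Q) = -0.19349 + 0.83333 - 0.08333 = 0.55651 ≈ 0.5565 bits

D_KL(Q||P) = Σ Q(x) log₂(Q(x)/P(x))

Computing term by term:
  Q(1)·log₂(Q(1)/P(1)) = (5/12)·log₂((5/12)/(1/12)) = 0.96747
  Q(2)·log₂(Q(2)/P(2)) = (5/12)·log₂((5/12)/(5/6)) = -0.41667
  Q(3)·log₂(Q(3)/P(3)) = (1/6)·log₂((1/6)/(1/12)) = 0.16667

D_KL(Q||P) = 0.96747 - 0.41667 + 0.16667 = 0.71747 ≈ 0.7175 bits

These are NOT equal (difference: 0.1610 bits). KL divergence is asymmetric: D_KL(P||Q) ≠ D_KL(Q||P) in general.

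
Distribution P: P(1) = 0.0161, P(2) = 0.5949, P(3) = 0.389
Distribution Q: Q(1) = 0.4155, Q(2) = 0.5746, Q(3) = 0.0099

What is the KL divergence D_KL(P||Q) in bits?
2.0145 bits

D_KL(P||Q) = Σ P(x) log₂(P(x)/Q(x))

Computing term by term:
  P(1)·log₂(P(1)/Q(1)) = 0.0161·log₂(0.0161/0.4155) = -0.07550
  P(2)·log₂(P(2)/Q(2)) = 0.5949·log₂(0.5949/0.5746) = 0.02980
  P(3)·log₂(P(3)/Q(3)) = 0.389·log₂(0.389/0.0099) = 2.06022

D_KL(P||Q) = -0.07550 + 0.02980 + 2.06022 = 2.01452 ≈ 2.0145 bits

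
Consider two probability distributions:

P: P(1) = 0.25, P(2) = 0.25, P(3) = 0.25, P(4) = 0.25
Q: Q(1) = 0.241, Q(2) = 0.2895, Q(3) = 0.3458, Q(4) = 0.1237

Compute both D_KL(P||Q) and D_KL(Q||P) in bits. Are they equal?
D_KL(P||Q) = 0.0971 bits, D_KL(Q||P) = 0.0848 bits. No, they are not equal.

D_KL(P||Q) = Σ P(x) log₂(P(x)/Q(x))

Computing term by term:
  P(1)·log₂(P(1)/Q(1)) = 0.25·log₂(0.25/0.241) = 0.01322
  P(2)·log₂(P(2)/Q(2)) = 0.25·log₂(0.25/0.2895) = -0.05291
  P(3)·log₂(P(3)/Q(3)) = 0.25·log₂(0.25/0.3458) = -0.11700
  P(4)·log₂(P(4)/Q(4)) = 0.25·log₂(0.25/0.1237) = 0.25377

D_KL(P||Q) = 0.01322 - 0.05291 - 0.11700 + 0.25377 = 0.09708 ≈ 0.0971 bits

D_KL(Q||P) = Σ Q(x) log₂(Q(x)/P(x))

Computing term by term:
  Q(1)·log₂(Q(1)/P(1)) = 0.241·log₂(0.241/0.25) = -0.01275
  Q(2)·log₂(Q(2)/P(2)) = 0.2895·log₂(0.2895/0.25) = 0.06127
  Q(3)·log₂(Q(3)/P(3)) = 0.3458·log₂(0.3458/0.25) = 0.16184
  Q(4)·log₂(Q(4)/P(4)) = 0.1237·log₂(0.1237/0.25) = -0.12557

D_KL(Q||P) = -0.01275 + 0.06127 + 0.16184 - 0.12557 = 0.08479 ≈ 0.0848 bits

These are NOT equal (difference: 0.0123 bits). KL divergence is asymmetric: D_KL(P||Q) ≠ D_KL(Q||P) in general.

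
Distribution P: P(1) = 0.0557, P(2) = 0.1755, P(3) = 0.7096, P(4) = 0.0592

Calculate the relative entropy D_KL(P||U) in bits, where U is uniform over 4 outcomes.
0.7347 bits

U(i) = 1/4 for all i

D_KL(P||U) = Σ P(x) log₂(P(x) / (1/4))
           = Σ P(x) log₂(P(x)) + log₂(4)
           = log₂(4) - H(P)

H(P) = -Σ P(x) log₂(P(x)):
  -P(1)·log₂(P(1)) = -(0.0557)·log₂(0.0557) = 0.23206
  -P(2)·log₂(P(2)) = -(0.1755)·log₂(0.1755) = 0.44059
  -P(3)·log₂(P(3)) = -(0.7096)·log₂(0.7096) = 0.35120
  -P(4)·log₂(P(4)) = -(0.0592)·log₂(0.0592) = 0.24143
H(P) = 0.23206 + 0.44059 + 0.35120 + 0.24143 = 1.26528 bits

log₂(4) = 2.00000 bits

D_KL(P||U) = 2.00000 - 1.26528 = 0.73472 ≈ 0.7347 bits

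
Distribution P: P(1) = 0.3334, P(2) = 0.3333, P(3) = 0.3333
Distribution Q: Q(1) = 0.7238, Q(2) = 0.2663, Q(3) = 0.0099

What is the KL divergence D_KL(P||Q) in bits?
1.4260 bits

D_KL(P||Q) = Σ P(x) log₂(P(x)/Q(x))

Computing term by term:
  P(1)·log₂(P(1)/Q(1)) = 0.3334·log₂(0.3334/0.7238) = -0.37285
  P(2)·log₂(P(2)/Q(2)) = 0.3333·log₂(0.3333/0.2663) = 0.10791
  P(3)·log₂(P(3)/Q(3)) = 0.3333·log₂(0.3333/0.0099) = 1.69091

D_KL(P||Q) = -0.37285 + 0.10791 + 1.69091 = 1.42597 ≈ 1.4260 bits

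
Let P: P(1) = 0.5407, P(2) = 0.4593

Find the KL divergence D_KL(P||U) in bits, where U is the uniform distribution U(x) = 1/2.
0.0048 bits

U(i) = 1/2 for all i

D_KL(P||U) = Σ P(x) log₂(P(x) / (1/2))
           = Σ P(x) log₂(P(x)) + log₂(2)
           = log₂(2) - H(P)

H(P) = -Σ P(x) log₂(P(x)):
  -P(1)·log₂(P(1)) = -(0.5407)·log₂(0.5407) = 0.47965
  -P(2)·log₂(P(2)) = -(0.4593)·log₂(0.4593) = 0.51556
H(P) = 0.47965 + 0.51556 = 0.99521 bits

log₂(2) = 1.00000 bits

D_KL(P||U) = 1.00000 - 0.99521 = 0.00479 ≈ 0.0048 bits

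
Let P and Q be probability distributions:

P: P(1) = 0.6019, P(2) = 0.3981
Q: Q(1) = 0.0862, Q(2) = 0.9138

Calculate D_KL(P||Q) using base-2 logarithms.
1.2104 bits

D_KL(P||Q) = Σ P(x) log₂(P(x)/Q(x))

Computing term by term:
  P(1)·log₂(P(1)/Q(1)) = 0.6019·log₂(0.6019/0.0862) = 1.68759
  P(2)·log₂(P(2)/Q(2)) = 0.3981·log₂(0.3981/0.9138) = -0.47722

D_KL(P||Q) = 1.68759 - 0.47722 = 1.21037 ≈ 1.2104 bits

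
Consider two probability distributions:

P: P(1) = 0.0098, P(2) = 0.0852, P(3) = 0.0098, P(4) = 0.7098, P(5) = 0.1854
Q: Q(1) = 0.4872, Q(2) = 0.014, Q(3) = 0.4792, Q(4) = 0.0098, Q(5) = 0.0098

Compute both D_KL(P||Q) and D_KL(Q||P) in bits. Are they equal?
D_KL(P||Q) = 5.2837 bits, D_KL(Q||P) = 5.2962 bits. No, they are not equal.

D_KL(P||Q) = Σ P(x) log₂(P(x)/Q(x))

Computing term by term:
  P(1)·log₂(P(1)/Q(1)) = 0.0098·log₂(0.0098/0.4872) = -0.05523
  P(2)·log₂(P(2)/Q(2)) = 0.0852·log₂(0.0852/0.014) = 0.22198
  P(3)·log₂(P(3)/Q(3)) = 0.0098·log₂(0.0098/0.4792) = -0.05499
  P(4)·log₂(P(4)/Q(4)) = 0.7098·log₂(0.7098/0.0098) = 4.38549
  P(5)·log₂(P(5)/Q(5)) = 0.1854·log₂(0.1854/0.0098) = 0.78641

D_KL(P||Q) = -0.05523 + 0.22198 - 0.05499 + 4.38549 + 0.78641 = 5.28366 ≈ 5.2837 bits

D_KL(Q||P) = Σ Q(x) log₂(Q(x)/P(x))

Computing term by term:
  Q(1)·log₂(Q(1)/P(1)) = 0.4872·log₂(0.4872/0.0098) = 2.74566
  Q(2)·log₂(Q(2)/P(2)) = 0.014·log₂(0.014/0.0852) = -0.03648
  Q(3)·log₂(Q(3)/P(3)) = 0.4792·log₂(0.4792/0.0098) = 2.68913
  Q(4)·log₂(Q(4)/P(4)) = 0.0098·log₂(0.0098/0.7098) = -0.06055
  Q(5)·log₂(Q(5)/P(5)) = 0.0098·log₂(0.0098/0.1854) = -0.04157

D_KL(Q||P) = 2.74566 - 0.03648 + 2.68913 - 0.06055 - 0.04157 = 5.29619 ≈ 5.2962 bits

These are NOT equal (difference: 0.0125 bits). KL divergence is asymmetric: D_KL(P||Q) ≠ D_KL(Q||P) in general.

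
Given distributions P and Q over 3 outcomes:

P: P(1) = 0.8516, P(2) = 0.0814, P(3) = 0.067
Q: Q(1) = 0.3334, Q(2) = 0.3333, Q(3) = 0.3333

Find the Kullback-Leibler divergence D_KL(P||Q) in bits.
0.8315 bits

D_KL(P||Q) = Σ P(x) log₂(P(x)/Q(x))

Computing term by term:
  P(1)·log₂(P(1)/Q(1)) = 0.8516·log₂(0.8516/0.3334) = 1.15215
  P(2)·log₂(P(2)/Q(2)) = 0.0814·log₂(0.0814/0.3333) = -0.16554
  P(3)·log₂(P(3)/Q(3)) = 0.067·log₂(0.067/0.3333) = -0.15508

D_KL(P||Q) = 1.15215 - 0.16554 - 0.15508 = 0.83153 ≈ 0.8315 bits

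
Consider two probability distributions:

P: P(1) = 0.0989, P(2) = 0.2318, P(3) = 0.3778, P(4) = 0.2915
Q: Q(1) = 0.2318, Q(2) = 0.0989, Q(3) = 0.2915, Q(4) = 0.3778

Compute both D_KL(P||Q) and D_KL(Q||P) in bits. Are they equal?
D_KL(P||Q) = 0.1956 bits, D_KL(Q||P) = 0.1956 bits. Yes, in this case they are equal (although KL divergence is not symmetric in general).

D_KL(P||Q) = Σ P(x) log₂(P(x)/Q(x))

Computing term by term:
  P(1)·log₂(P(1)/Q(1)) = 0.0989·log₂(0.0989/0.2318) = -0.12153
  P(2)·log₂(P(2)/Q(2)) = 0.2318·log₂(0.2318/0.0989) = 0.28484
  P(3)·log₂(P(3)/Q(3)) = 0.3778·log₂(0.3778/0.2915) = 0.14135
  P(4)·log₂(P(4)/Q(4)) = 0.2915·log₂(0.2915/0.3778) = -0.10906

D_KL(P||Q) = -0.12153 + 0.28484 + 0.14135 - 0.10906 = 0.19560 ≈ 0.1956 bits

D_KL(Q||P) = Σ Q(x) log₂(Q(x)/P(x))

Computing term by term:
  Q(1)·log₂(Q(1)/P(1)) = 0.2318·log₂(0.2318/0.0989) = 0.28484
  Q(2)·log₂(Q(2)/P(2)) = 0.0989·log₂(0.0989/0.2318) = -0.12153
  Q(3)·log₂(Q(3)/P(3)) = 0.2915·log₂(0.2915/0.3778) = -0.10906
  Q(4)·log₂(Q(4)/P(4)) = 0.3778·log₂(0.3778/0.2915) = 0.14135

D_KL(Q||P) = 0.28484 - 0.12153 - 0.10906 + 0.14135 = 0.19560 ≈ 0.1956 bits

These ARE equal here. Q is P with outcomes relabeled (Q(1) = P(2), Q(2) = P(1), Q(3) = P(4), Q(4) = P(3)) by a relabeling that is its own inverse, so the two sums contain exactly the same terms in a different order. This is a special case — KL divergence is not symmetric in general: D_KL(P||Q) ≠ D_KL(Q||P) for most P, Q.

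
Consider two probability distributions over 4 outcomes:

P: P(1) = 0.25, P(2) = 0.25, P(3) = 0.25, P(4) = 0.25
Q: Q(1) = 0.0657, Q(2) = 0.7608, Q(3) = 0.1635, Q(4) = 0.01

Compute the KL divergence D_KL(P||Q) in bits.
1.3947 bits

D_KL(P||Q) = Σ P(x) log₂(P(x)/Q(x))

Computing term by term:
  P(1)·log₂(P(1)/Q(1)) = 0.25·log₂(0.25/0.0657) = 0.48199
  P(2)·log₂(P(2)/Q(2)) = 0.25·log₂(0.25/0.7608) = -0.40140
  P(3)·log₂(P(3)/Q(3)) = 0.25·log₂(0.25/0.1635) = 0.15316
  P(4)·log₂(P(4)/Q(4)) = 0.25·log₂(0.25/0.01) = 1.16096

D_KL(P||Q) = 0.48199 - 0.40140 + 0.15316 + 1.16096 = 1.39471 ≈ 1.3947 bits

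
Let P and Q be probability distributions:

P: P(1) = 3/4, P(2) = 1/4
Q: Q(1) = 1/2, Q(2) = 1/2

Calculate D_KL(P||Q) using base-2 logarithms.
0.1887 bits

D_KL(P||Q) = Σ P(x) log₂(P(x)/Q(x))

Computing term by term:
  P(1)·log₂(P(1)/Q(1)) = (3/4)·log₂((3/4)/(1/2)) = 0.43872
  P(2)·log₂(P(2)/Q(2)) = (1/4)·log₂((1/4)/(1/2)) = -0.25000

D_KL(P||Q) = 0.43872 - 0.25000 = 0.18872 ≈ 0.1887 bits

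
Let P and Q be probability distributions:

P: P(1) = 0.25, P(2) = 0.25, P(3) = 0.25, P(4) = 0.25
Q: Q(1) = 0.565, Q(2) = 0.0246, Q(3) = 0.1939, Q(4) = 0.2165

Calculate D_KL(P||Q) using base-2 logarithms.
0.6858 bits

D_KL(P||Q) = Σ P(x) log₂(P(x)/Q(x))

Computing term by term:
  P(1)·log₂(P(1)/Q(1)) = 0.25·log₂(0.25/0.565) = -0.29408
  P(2)·log₂(P(2)/Q(2)) = 0.25·log₂(0.25/0.0246) = 0.83630
  P(3)·log₂(P(3)/Q(3)) = 0.25·log₂(0.25/0.1939) = 0.09165
  P(4)·log₂(P(4)/Q(4)) = 0.25·log₂(0.25/0.2165) = 0.05189

D_KL(P||Q) = -0.29408 + 0.83630 + 0.09165 + 0.05189 = 0.68576 ≈ 0.6858 bits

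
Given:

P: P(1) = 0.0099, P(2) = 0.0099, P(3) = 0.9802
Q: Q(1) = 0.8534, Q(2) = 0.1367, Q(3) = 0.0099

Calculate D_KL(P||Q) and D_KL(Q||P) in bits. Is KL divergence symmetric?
D_KL(P||Q) = 6.3971 bits, D_KL(Q||P) = 5.9392 bits. No, KL divergence is not symmetric.

D_KL(P||Q) = Σ P(x) log₂(P(x)/Q(x))

Computing term by term:
  P(1)·log₂(P(1)/Q(1)) = 0.0099·log₂(0.0099/0.8534) = -0.06365
  P(2)·log₂(P(2)/Q(2)) = 0.0099·log₂(0.0099/0.1367) = -0.03750
  P(3)·log₂(P(3)/Q(3)) = 0.9802·log₂(0.9802/0.0099) = 6.49824

D_KL(P||Q) = -0.06365 - 0.03750 + 6.49824 = 6.39709 ≈ 6.3971 bits

D_KL(Q||P) = Σ Q(x) log₂(Q(x)/P(x))

Computing term by term:
  Q(1)·log₂(Q(1)/P(1)) = 0.8534·log₂(0.8534/0.0099) = 5.48706
  Q(2)·log₂(Q(2)/P(2)) = 0.1367·log₂(0.1367/0.0099) = 0.51774
  Q(3)·log₂(Q(3)/P(3)) = 0.0099·log₂(0.0099/0.9802) = -0.06563

D_KL(Q||P) = 5.48706 + 0.51774 - 0.06563 = 5.93917 ≈ 5.9392 bits

These are NOT equal (difference: 0.4579 bits). KL divergence is asymmetric: D_KL(P||Q) ≠ D_KL(Q||P) in general.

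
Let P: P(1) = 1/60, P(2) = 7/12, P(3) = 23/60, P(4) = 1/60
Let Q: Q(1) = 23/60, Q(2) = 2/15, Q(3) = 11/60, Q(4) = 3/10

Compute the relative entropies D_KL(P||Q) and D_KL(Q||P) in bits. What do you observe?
D_KL(P||Q) = 1.5051 bits, D_KL(Q||P) = 2.5060 bits. The two directions give different values (D_KL(Q||P) exceeds D_KL(P||Q) by 1.0009 bits): KL divergence is asymmetric.

D_KL(P||Q) = Σ P(x) log₂(P(x)/Q(x))

Computing term by term:
  P(1)·log₂(P(1)/Q(1)) = (1/60)·log₂((1/60)/(23/60)) = -0.07539
  P(2)·log₂(P(2)/Q(2)) = (7/12)·log₂((7/12)/(2/15)) = 1.24208
  P(3)·log₂(P(3)/Q(3)) = (23/60)·log₂((23/60)/(11/60)) = 0.40792
  P(4)·log₂(P(4)/Q(4)) = (1/60)·log₂((1/60)/(3/10)) = -0.06950

D_KL(P||Q) = -0.07539 + 1.24208 + 0.40792 - 0.06950 = 1.50511 ≈ 1.5051 bits

D_KL(Q||P) = Σ Q(x) log₂(Q(x)/P(x))

Computing term by term:
  Q(1)·log₂(Q(1)/P(1)) = (23/60)·log₂((23/60)/(1/60)) = 1.73403
  Q(2)·log₂(Q(2)/P(2)) = (2/15)·log₂((2/15)/(7/12)) = -0.28390
  Q(3)·log₂(Q(3)/P(3)) = (11/60)·log₂((11/60)/(23/60)) = -0.19509
  Q(4)·log₂(Q(4)/P(4)) = (3/10)·log₂((3/10)/(1/60)) = 1.25098

D_KL(Q||P) = 1.73403 - 0.28390 - 0.19509 + 1.25098 = 2.50602 ≈ 2.5060 bits

These are NOT equal (difference: 1.0009 bits). KL divergence is asymmetric: D_KL(P||Q) ≠ D_KL(Q||P) in general.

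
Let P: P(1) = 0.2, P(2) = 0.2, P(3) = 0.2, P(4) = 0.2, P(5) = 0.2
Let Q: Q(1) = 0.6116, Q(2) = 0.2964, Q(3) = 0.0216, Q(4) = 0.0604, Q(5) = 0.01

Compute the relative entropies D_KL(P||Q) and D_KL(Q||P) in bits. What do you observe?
D_KL(P||Q) = 1.4160 bits, D_KL(Q||P) = 0.9376 bits. The two directions give different values (D_KL(P||Q) exceeds D_KL(Q||P) by 0.4784 bits): KL divergence is asymmetric.

D_KL(P||Q) = Σ P(x) log₂(P(x)/Q(x))

Computing term by term:
  P(1)·log₂(P(1)/Q(1)) = 0.2·log₂(0.2/0.6116) = -0.32252
  P(2)·log₂(P(2)/Q(2)) = 0.2·log₂(0.2/0.2964) = -0.11351
  P(3)·log₂(P(3)/Q(3)) = 0.2·log₂(0.2/0.0216) = 0.64218
  P(4)·log₂(P(4)/Q(4)) = 0.2·log₂(0.2/0.0604) = 0.34548
  P(5)·log₂(P(5)/Q(5)) = 0.2·log₂(0.2/0.01) = 0.86439

D_KL(P||Q) = -0.32252 - 0.11351 + 0.64218 + 0.34548 + 0.86439 = 1.41602 ≈ 1.4160 bits

D_KL(Q||P) = Σ Q(x) log₂(Q(x)/P(x))

Computing term by term:
  Q(1)·log₂(Q(1)/P(1)) = 0.6116·log₂(0.6116/0.2) = 0.98626
  Q(2)·log₂(Q(2)/P(2)) = 0.2964·log₂(0.2964/0.2) = 0.16822
  Q(3)·log₂(Q(3)/P(3)) = 0.0216·log₂(0.0216/0.2) = -0.06936
  Q(4)·log₂(Q(4)/P(4)) = 0.0604·log₂(0.0604/0.2) = -0.10433
  Q(5)·log₂(Q(5)/P(5)) = 0.01·log₂(0.01/0.2) = -0.04322

D_KL(Q||P) = 0.98626 + 0.16822 - 0.06936 - 0.10433 - 0.04322 = 0.93757 ≈ 0.9376 bits

These are NOT equal (difference: 0.4784 bits). KL divergence is asymmetric: D_KL(P||Q) ≠ D_KL(Q||P) in general.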